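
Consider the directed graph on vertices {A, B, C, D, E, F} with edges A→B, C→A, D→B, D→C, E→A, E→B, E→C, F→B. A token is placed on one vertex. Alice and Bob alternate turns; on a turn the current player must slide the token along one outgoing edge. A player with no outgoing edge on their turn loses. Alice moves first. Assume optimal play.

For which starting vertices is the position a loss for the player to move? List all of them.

Classify positions by backward induction: terminal positions (no move available) are L. From any other position, the mover wins iff some move reaches an L.
Every edge goes from a vertex to one that appears earlier in the order B, A, C, E, F, D, so processing vertices in that order labels each vertex after all of its successors.
B: no outgoing edge → L
A: can move to B, which is L ⇒ W
C: the only move is to A(W), a W ⇒ L
E: can move to C, which is L ⇒ W
F: can move to B, which is L ⇒ W
D: can move to C, which is L ⇒ W
Reading off the rows marked L gives the requested list; there are 2 such vertices.

B, C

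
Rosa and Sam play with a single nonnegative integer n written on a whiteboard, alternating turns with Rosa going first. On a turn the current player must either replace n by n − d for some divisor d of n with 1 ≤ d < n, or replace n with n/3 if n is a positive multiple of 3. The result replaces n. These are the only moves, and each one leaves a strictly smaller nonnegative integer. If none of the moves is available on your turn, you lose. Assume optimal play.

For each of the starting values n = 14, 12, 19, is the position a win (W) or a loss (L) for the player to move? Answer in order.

Work bottom-up. With no move the player to move loses. Otherwise the position is W if at least one move leads to an L position for the opponent, and L if every move leads to a W.
n=0: no move → L
n=1: no move → L
n=2: →1(L), so W
n=3: →1(L), so W
n=4: →2(W), 3(W) — all W, so L
n=5: →4(L), so W
n=6: →4(L), so W
n=7: →6(W) only, which is W, so L
n=8: →4(L), so W
n=9: →3(W), 6(W), 8(W) — all W, so L
n=10: →9(L), so W
n=11: →10(W) only, which is W, so L
n=12: →4(L), so W
n=13: →12(W) only, which is W, so L
n=14: →7(L), so W
n=15: →5(W), 10(W), 12(W), 14(W) — all W, so L
n=16: →15(L), so W
n=17: →16(W) only, which is W, so L
n=18: →9(L), so W
n=19: →18(W) only, which is W, so L

14: W, 12: W, 19: L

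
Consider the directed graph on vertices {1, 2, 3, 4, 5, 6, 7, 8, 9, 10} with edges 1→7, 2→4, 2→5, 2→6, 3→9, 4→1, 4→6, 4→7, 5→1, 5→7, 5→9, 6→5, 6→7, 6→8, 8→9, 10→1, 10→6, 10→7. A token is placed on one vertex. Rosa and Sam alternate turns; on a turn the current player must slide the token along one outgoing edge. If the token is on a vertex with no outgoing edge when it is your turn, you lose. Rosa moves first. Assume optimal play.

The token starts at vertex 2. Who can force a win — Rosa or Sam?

Compute win/loss labels from the base case upward. A position with no move is L. Any other position is W if it can reach an L in one move, else L.
Every edge goes from a vertex to one that appears earlier in the order 9, 7, 8, 1, 3, 5, 6, 10, 4, 2, so processing vertices in that order labels each vertex after all of its successors.
9: no outgoing edge → L
7: no outgoing edge → L
8: W (go to 9, an L position)
1: W (go to 7, an L position)
3: W (go to 9, an L position)
5: W (go to 7, an L position)
6: W (go to 7, an L position)
10: W (go to 7, an L position)
4: W (go to 7, an L position)
2: L (options 4(W), 6(W), 5(W) are all W)
Every move from 2 reaches a W position, so the mover loses.

Sam wins.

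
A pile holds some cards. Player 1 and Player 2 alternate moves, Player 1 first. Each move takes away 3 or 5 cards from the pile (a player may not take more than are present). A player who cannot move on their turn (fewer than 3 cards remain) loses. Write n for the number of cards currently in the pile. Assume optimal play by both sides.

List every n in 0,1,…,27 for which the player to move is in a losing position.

0, 1, 2, 8, 9, 10, 16, 17, 18, 24, 25, 26

Positions with no move are L. A position that does have a move is losing for the player to move precisely when every available move leads to a winning position for the opponent. Fill in the labels:
n=0: no move → L
n=1: no move → L
n=2: no move → L
n=3: can move to 0, which is L ⇒ W
n=4: can move to 1, which is L ⇒ W
n=5: can move to 2, which is L ⇒ W
n=6: can move to 1, which is L ⇒ W
n=7: can move to 2, which is L ⇒ W
n=8: moves to 5(W), 3(W); every one is W ⇒ L
n=9: moves to 6(W), 4(W); every one is W ⇒ L
n=10: moves to 7(W), 5(W); every one is W ⇒ L
n=11: can move to 8, which is L ⇒ W
n=12: can move to 9, which is L ⇒ W
n=13: can move to 10, which is L ⇒ W
n=14: can move to 9, which is L ⇒ W
n=15: can move to 10, which is L ⇒ W
n=16: moves to 13(W), 11(W); every one is W ⇒ L
n=17: moves to 14(W), 12(W); every one is W ⇒ L
n=18: moves to 15(W), 13(W); every one is W ⇒ L
n=19: can move to 16, which is L ⇒ W
n=20: can move to 17, which is L ⇒ W
n=21: can move to 18, which is L ⇒ W
n=22: can move to 17, which is L ⇒ W
n=23: can move to 18, which is L ⇒ W
n=24: moves to 21(W), 19(W); every one is W ⇒ L
n=25: moves to 22(W), 20(W); every one is W ⇒ L
n=26: moves to 23(W), 21(W); every one is W ⇒ L
n=27: can move to 24, which is L ⇒ W
Reading off the rows marked L gives the requested list; there are 12 such values of n.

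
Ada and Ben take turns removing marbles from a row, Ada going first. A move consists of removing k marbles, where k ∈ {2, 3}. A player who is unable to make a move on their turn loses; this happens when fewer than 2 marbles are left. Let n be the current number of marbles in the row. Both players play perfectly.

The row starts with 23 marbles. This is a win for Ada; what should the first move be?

Label each position W (a win for the player to move) or L (a loss). A position with no legal move is L; any other position is W exactly when some move reaches an L, and L when every move reaches a W.
n=0: no move → L
n=1: no move → L
n=2: W (go to 0, an L position)
n=3: W (go to 1, an L position)
n=4: W (go to 1, an L position)
n=5: L (options 3(W), 2(W) are all W)
n=6: L (options 4(W), 3(W) are all W)
n=7: W (go to 5, an L position)
n=8: W (go to 6, an L position)
n=9: W (go to 6, an L position)
n=10: L (options 8(W), 7(W) are all W)
n=11: L (options 9(W), 8(W) are all W)
n=12: W (go to 10, an L position)
n=13: W (go to 11, an L position)
n=14: W (go to 11, an L position)
n=15: L (options 13(W), 12(W) are all W)
n=16: L (options 14(W), 13(W) are all W)
n=17: W (go to 15, an L position)
n=18: W (go to 16, an L position)
n=19: W (go to 16, an L position)
n=20: L (options 18(W), 17(W) are all W)
n=21: L (options 19(W), 18(W) are all W)
n=22: W (go to 20, an L position)
n=23: W (go to 21, an L position)
From 23, the L positions reachable in one move are: 21, 20. Any move reaching one of these is winning.

Remove 2, leaving 21.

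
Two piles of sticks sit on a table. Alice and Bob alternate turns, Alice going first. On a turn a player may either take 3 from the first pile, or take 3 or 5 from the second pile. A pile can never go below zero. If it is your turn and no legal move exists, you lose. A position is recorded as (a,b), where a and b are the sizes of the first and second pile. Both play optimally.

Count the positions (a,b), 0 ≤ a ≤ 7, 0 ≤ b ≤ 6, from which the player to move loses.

Work bottom-up. With no move the player to move loses. Otherwise the position is W if at least one move leads to an L position for the opponent, and L if every move leads to a W.
Every move lowers a or b (never raises either), so fill the grid row by row in increasing a, and left to right within a row: each cell's successors are then already labelled.
      b=0  b=1  b=2  b=3  b=4  b=5  b=6
a=0:    L    L    L    W    W    W    W
a=1:    L    L    L    W    W    W    W
a=2:    L    L    L    W    W    W    W
a=3:    W    W    W    L    L    L    W
a=4:    W    W    W    L    L    L    W
a=5:    W    W    W    L    L    L    W
a=6:    L    L    L    W    W    W    W
a=7:    L    L    L    W    W    W    W
Cells with no legal move (terminal, hence L): (0,0), (0,1), (0,2), (1,0), (1,1), (1,2), (2,0), (2,1), (2,2).
The remaining L cells, each justified by listing all of its moves:
(3,3): moves to (0,3)(W), (3,0)(W); every one is W ⇒ L
(3,4): moves to (0,4)(W), (3,1)(W); every one is W ⇒ L
(3,5): moves to (0,5)(W), (3,2)(W), (3,0)(W); every one is W ⇒ L
(4,3): moves to (1,3)(W), (4,0)(W); every one is W ⇒ L
(4,4): moves to (1,4)(W), (4,1)(W); every one is W ⇒ L
(4,5): moves to (1,5)(W), (4,2)(W), (4,0)(W); every one is W ⇒ L
(5,3): moves to (2,3)(W), (5,0)(W); every one is W ⇒ L
(5,4): moves to (2,4)(W), (5,1)(W); every one is W ⇒ L
(5,5): moves to (2,5)(W), (5,2)(W), (5,0)(W); every one is W ⇒ L
(6,0): the only move is to (3,0)(W), a W ⇒ L
(6,1): the only move is to (3,1)(W), a W ⇒ L
(6,2): the only move is to (3,2)(W), a W ⇒ L
(7,0): the only move is to (4,0)(W), a W ⇒ L
(7,1): the only move is to (4,1)(W), a W ⇒ L
(7,2): the only move is to (4,2)(W), a W ⇒ L
Every other cell has at least one move into one of the L cells above, so it is W.
L cells per row: a=0: 3, a=1: 3, a=2: 3, a=3: 3, a=4: 3, a=5: 3, a=6: 3, a=7: 3; total 24.

24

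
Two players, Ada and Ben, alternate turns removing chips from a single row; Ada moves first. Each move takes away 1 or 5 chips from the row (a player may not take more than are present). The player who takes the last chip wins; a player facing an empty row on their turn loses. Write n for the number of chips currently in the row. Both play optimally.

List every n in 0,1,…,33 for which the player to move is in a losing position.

0, 2, 4, 6, 8, 10, 12, 14, 16, 18, 20, 22, 24, 26, 28, 30, 32

Positions with no move are L. A position that does have a move is losing for the player to move precisely when every available move leads to a winning position for the opponent. Fill in the labels:
n=0: no move → L
n=1: →0(L), so W
n=2: →1(W) only, which is W, so L
n=3: →2(L), so W
n=4: →3(W) only, which is W, so L
n=5: →4(L), so W
n=6: →5(W), 1(W) — all W, so L
n=7: →6(L), so W
n=8: →7(W), 3(W) — all W, so L
n=9: →8(L), so W
n=10: →9(W), 5(W) — all W, so L
n=11: →10(L), so W
n=12: →11(W), 7(W) — all W, so L
n=13: →12(L), so W
n=14: →13(W), 9(W) — all W, so L
n=15: →14(L), so W
n=16: →15(W), 11(W) — all W, so L
n=17: →16(L), so W
n=18: →17(W), 13(W) — all W, so L
n=19: →18(L), so W
n=20: →19(W), 15(W) — all W, so L
n=21: →20(L), so W
n=22: →21(W), 17(W) — all W, so L
n=23: →22(L), so W
n=24: →23(W), 19(W) — all W, so L
n=25: →24(L), so W
n=26: →25(W), 21(W) — all W, so L
n=27: →26(L), so W
n=28: →27(W), 23(W) — all W, so L
n=29: →28(L), so W
n=30: →29(W), 25(W) — all W, so L
n=31: →30(L), so W
n=32: →31(W), 27(W) — all W, so L
n=33: →32(L), so W
Reading off the rows marked L gives the requested list; there are 17 such values of n.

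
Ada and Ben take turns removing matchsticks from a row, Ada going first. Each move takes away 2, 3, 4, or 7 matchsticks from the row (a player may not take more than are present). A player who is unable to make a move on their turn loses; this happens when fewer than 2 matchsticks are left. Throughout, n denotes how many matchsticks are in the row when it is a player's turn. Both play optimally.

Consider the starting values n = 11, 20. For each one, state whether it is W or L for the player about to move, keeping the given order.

11: L, 20: W

Positions with no move are L. A position that does have a move is losing for the player to move precisely when every available move leads to a winning position for the opponent. Fill in the labels:
n=0: no move → L
n=1: no move → L
n=2: can move to 0, which is L ⇒ W
n=3: can move to 1, which is L ⇒ W
n=4: can move to 1, which is L ⇒ W
n=5: can move to 1, which is L ⇒ W
n=6: moves to 4(W), 3(W), 2(W); every one is W ⇒ L
n=7: can move to 0, which is L ⇒ W
n=8: can move to 6, which is L ⇒ W
n=9: can move to 6, which is L ⇒ W
n=10: can move to 6, which is L ⇒ W
n=11: moves to 9(W), 8(W), 7(W), 4(W); every one is W ⇒ L
n=12: moves to 10(W), 9(W), 8(W), 5(W); every one is W ⇒ L
n=13: can move to 11, which is L ⇒ W
n=14: can move to 12, which is L ⇒ W
n=15: can move to 12, which is L ⇒ W
n=16: can move to 12, which is L ⇒ W
n=17: moves to 15(W), 14(W), 13(W), 10(W); every one is W ⇒ L
n=18: can move to 11, which is L ⇒ W
n=19: can move to 17, which is L ⇒ W
n=20: can move to 17, which is L ⇒ W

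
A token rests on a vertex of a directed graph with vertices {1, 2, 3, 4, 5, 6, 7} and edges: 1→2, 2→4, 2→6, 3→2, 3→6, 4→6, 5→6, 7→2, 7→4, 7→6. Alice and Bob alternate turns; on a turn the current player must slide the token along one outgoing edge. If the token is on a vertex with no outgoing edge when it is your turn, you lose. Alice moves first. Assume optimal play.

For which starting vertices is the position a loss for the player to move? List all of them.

Work bottom-up. With no move the player to move loses. Otherwise the position is W if at least one move leads to an L position for the opponent, and L if every move leads to a W.
Every edge goes from a vertex to one that appears earlier in the order 6, 4, 2, 3, 5, 7, 1, so processing vertices in that order labels each vertex after all of its successors.
6: no outgoing edge → L
4: reaches L-position 6 → W
2: reaches L-position 6 → W
3: reaches L-position 6 → W
5: reaches L-position 6 → W
7: reaches L-position 6 → W
1: only reaches 2(W), which is W → L
The losing starting vertices are exactly the entries labelled L in this table (2 of them).

1, 6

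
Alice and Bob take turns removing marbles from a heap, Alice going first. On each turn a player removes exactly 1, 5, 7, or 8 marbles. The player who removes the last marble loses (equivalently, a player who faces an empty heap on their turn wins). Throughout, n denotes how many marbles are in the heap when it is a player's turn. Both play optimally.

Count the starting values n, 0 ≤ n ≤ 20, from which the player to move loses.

7

Build the W/L table. Terminal = W. A non-terminal position is W if it has a move to some L; otherwise it is L.
n=0: no move; the opponent has just taken the last marble and therefore loses → W
n=1: L (sole option 0(W) is W)
n=2: W (go to 1, an L position)
n=3: L (sole option 2(W) is W)
n=4: W (go to 3, an L position)
n=5: L (options 4(W), 0(W) are all W)
n=6: W (go to 5, an L position)
n=7: L (options 6(W), 2(W), 0(W) are all W)
n=8: W (go to 7, an L position)
n=9: W (go to 1, an L position)
n=10: W (go to 5, an L position)
n=11: W (go to 3, an L position)
n=12: W (go to 7, an L position)
n=13: W (go to 5, an L position)
n=14: W (go to 7, an L position)
n=15: W (go to 7, an L position)
n=16: L (options 15(W), 11(W), 9(W), 8(W) are all W)
n=17: W (go to 16, an L position)
n=18: L (options 17(W), 13(W), 11(W), 10(W) are all W)
n=19: W (go to 18, an L position)
n=20: L (options 19(W), 15(W), 13(W), 12(W) are all W)
L entries with 0 ≤ n ≤ 20: n = 1, 3, 5, 7, 16, 18, 20; that makes 7.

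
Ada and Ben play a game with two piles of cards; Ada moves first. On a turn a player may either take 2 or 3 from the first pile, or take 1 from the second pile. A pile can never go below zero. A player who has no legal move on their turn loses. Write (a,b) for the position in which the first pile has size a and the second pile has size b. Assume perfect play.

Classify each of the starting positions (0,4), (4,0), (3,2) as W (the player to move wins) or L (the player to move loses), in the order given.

(0,4): L, (4,0): W, (3,2): W

Classify positions by backward induction: terminal positions (no move available) are L. From any other position, the mover wins iff some move reaches an L.
No move ever increases a pile, so every position that can arise here has a ≤ 4 and b ≤ 4; it is enough to label the cells with 0 ≤ a ≤ 4 and 0 ≤ b ≤ 4.
Every move lowers a or b (never raises either), so fill the grid row by row in increasing a, and left to right within a row: each cell's successors are then already labelled.
      b=0  b=1  b=2  b=3  b=4
a=0:    L    W    L    W    L
a=1:    L    W    L    W    L
a=2:    W    L    W    L    W
a=3:    W    L    W    L    W
a=4:    W    W    W    W    W
Cells with no legal move (terminal, hence L): (0,0), (1,0).
The remaining L cells, each justified by listing all of its moves:
(0,2): the only move is to (0,1)(W), a W ⇒ L
(0,4): the only move is to (0,3)(W), a W ⇒ L
(1,2): the only move is to (1,1)(W), a W ⇒ L
(1,4): the only move is to (1,3)(W), a W ⇒ L
(2,1): moves to (0,1)(W), (2,0)(W); every one is W ⇒ L
(2,3): moves to (0,3)(W), (2,2)(W); every one is W ⇒ L
(3,1): moves to (1,1)(W), (0,1)(W), (3,0)(W); every one is W ⇒ L
(3,3): moves to (1,3)(W), (0,3)(W), (3,2)(W); every one is W ⇒ L
Every other cell has at least one move into one of the L cells above, so it is W.
(0,4): one of the L cells justified above, so L
(4,0): the move to (1,0) reaches an L cell, so W
(3,2): the move to (1,2) reaches an L cell, so W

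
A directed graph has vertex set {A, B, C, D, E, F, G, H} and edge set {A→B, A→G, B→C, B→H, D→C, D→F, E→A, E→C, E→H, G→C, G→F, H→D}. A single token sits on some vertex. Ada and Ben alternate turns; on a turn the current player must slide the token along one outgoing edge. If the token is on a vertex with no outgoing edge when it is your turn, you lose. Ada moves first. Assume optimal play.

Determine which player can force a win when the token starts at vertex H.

Ben wins.

Work bottom-up. With no move the player to move loses. Otherwise the position is W if at least one move leads to an L position for the opponent, and L if every move leads to a W.
Every edge goes from a vertex to one that appears earlier in the order F, C, D, H, B, G, A, E, so processing vertices in that order labels each vertex after all of its successors.
F: no outgoing edge → L
C: no outgoing edge → L
D: can move to C, which is L ⇒ W
H: the only move is to D(W), a W ⇒ L
B: can move to H, which is L ⇒ W
G: can move to C, which is L ⇒ W
A: moves to G(W), B(W); every one is W ⇒ L
E: can move to A, which is L ⇒ W
The starting position H is L: whatever Ada does, the opponent receives a W position.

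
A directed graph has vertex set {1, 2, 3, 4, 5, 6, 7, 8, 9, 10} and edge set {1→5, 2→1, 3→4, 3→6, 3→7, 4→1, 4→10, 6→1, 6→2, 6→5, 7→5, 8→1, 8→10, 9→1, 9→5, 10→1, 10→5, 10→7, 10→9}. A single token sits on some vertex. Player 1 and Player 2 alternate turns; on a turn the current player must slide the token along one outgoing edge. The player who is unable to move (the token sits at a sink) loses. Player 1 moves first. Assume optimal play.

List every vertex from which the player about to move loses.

2, 4, 5, 8

Build the W/L table. Terminal = L. A non-terminal position is W if it has a move to some L; otherwise it is L.
Every edge goes from a vertex to one that appears earlier in the order 5, 1, 7, 9, 10, 2, 8, 4, 6, 3, so processing vertices in that order labels each vertex after all of its successors.
5: no outgoing edge → L
1: →5(L), so W
7: →5(L), so W
9: →5(L), so W
10: →5(L), so W
2: →1(W) only, which is W, so L
8: →10(W), 1(W) — all W, so L
4: →10(W), 1(W) — all W, so L
6: →2(L), so W
3: →4(L), so W
The losing starting vertices are exactly the entries labelled L in this table (4 of them).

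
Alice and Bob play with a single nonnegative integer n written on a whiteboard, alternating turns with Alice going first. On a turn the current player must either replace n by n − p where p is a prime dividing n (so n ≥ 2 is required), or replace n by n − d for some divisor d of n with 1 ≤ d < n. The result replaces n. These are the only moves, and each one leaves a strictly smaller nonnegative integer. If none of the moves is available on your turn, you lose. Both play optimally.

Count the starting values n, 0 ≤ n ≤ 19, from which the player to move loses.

5

Positions with no move are L. A position that does have a move is losing for the player to move precisely when every available move leads to a winning position for the opponent. Fill in the labels:
n=0: no move → L
n=1: no move → L
n=2: →0(L), so W
n=3: →0(L), so W
n=4: →2(W), 3(W) — all W, so L
n=5: →0(L), so W
n=6: →4(L), so W
n=7: →0(L), so W
n=8: →4(L), so W
n=9: →6(W), 8(W) — all W, so L
n=10: →9(L), so W
n=11: →0(L), so W
n=12: →9(L), so W
n=13: →0(L), so W
n=14: →7(W), 12(W), 13(W) — all W, so L
n=15: →14(L), so W
n=16: →14(L), so W
n=17: →0(L), so W
n=18: →9(L), so W
n=19: →0(L), so W
L entries with 0 ≤ n ≤ 19: n = 0, 1, 4, 9, 14; that makes 5.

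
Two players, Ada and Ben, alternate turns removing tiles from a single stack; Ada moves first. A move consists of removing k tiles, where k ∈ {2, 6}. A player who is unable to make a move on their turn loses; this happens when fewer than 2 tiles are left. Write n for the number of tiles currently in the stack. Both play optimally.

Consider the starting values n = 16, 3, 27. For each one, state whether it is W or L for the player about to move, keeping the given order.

16: L, 3: W, 27: W

Positions with no move are L. A position that does have a move is losing for the player to move precisely when every available move leads to a winning position for the opponent. Fill in the labels:
n=0: no move → L
n=1: no move → L
n=2: can move to 0, which is L ⇒ W
n=3: can move to 1, which is L ⇒ W
n=4: the only move is to 2(W), a W ⇒ L
n=5: the only move is to 3(W), a W ⇒ L
n=6: can move to 4, which is L ⇒ W
n=7: can move to 5, which is L ⇒ W
n=8: moves to 6(W), 2(W); every one is W ⇒ L
n=9: moves to 7(W), 3(W); every one is W ⇒ L
n=10: can move to 8, which is L ⇒ W
n=11: can move to 9, which is L ⇒ W
n=12: moves to 10(W), 6(W); every one is W ⇒ L
n=13: moves to 11(W), 7(W); every one is W ⇒ L
n=14: can move to 12, which is L ⇒ W
n=15: can move to 13, which is L ⇒ W
n=16: moves to 14(W), 10(W); every one is W ⇒ L
n=17: moves to 15(W), 11(W); every one is W ⇒ L
n=18: can move to 16, which is L ⇒ W
n=19: can move to 17, which is L ⇒ W
n=20: moves to 18(W), 14(W); every one is W ⇒ L
n=21: moves to 19(W), 15(W); every one is W ⇒ L
n=22: can move to 20, which is L ⇒ W
n=23: can move to 21, which is L ⇒ W
n=24: moves to 22(W), 18(W); every one is W ⇒ L
n=25: moves to 23(W), 19(W); every one is W ⇒ L
n=26: can move to 24, which is L ⇒ W
n=27: can move to 25, which is L ⇒ W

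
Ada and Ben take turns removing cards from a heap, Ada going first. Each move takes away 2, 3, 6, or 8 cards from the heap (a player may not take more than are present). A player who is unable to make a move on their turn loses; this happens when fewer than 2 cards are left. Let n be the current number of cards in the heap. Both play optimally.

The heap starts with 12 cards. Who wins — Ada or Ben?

Work bottom-up. With no move the player to move loses. Otherwise the position is W if at least one move leads to an L position for the opponent, and L if every move leads to a W.
n=0: no move → L
n=1: no move → L
n=2: →0(L), so W
n=3: →1(L), so W
n=4: →1(L), so W
n=5: →3(W), 2(W) — all W, so L
n=6: →0(L), so W
n=7: →5(L), so W
n=8: →5(L), so W
n=9: →1(L), so W
n=10: →8(W), 7(W), 4(W), 2(W) — all W, so L
n=11: →5(L), so W
n=12: →10(L), so W
The starting position 12 is W: Ada should remove 2, leaving 10, handing over an L position.

Ada wins.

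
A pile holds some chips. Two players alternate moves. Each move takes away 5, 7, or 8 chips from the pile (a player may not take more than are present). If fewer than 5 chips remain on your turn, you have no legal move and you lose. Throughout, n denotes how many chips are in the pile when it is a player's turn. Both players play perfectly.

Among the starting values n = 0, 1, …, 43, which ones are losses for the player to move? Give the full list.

Classify positions by backward induction: terminal positions (no move available) are L. From any other position, the mover wins iff some move reaches an L.
n=0: no move → L
n=1: no move → L
n=2: no move → L
n=3: no move → L
n=4: no move → L
n=5: →0(L), so W
n=6: →1(L), so W
n=7: →2(L), so W
n=8: →3(L), so W
n=9: →4(L), so W
n=10: →3(L), so W
n=11: →4(L), so W
n=12: →4(L), so W
n=13: →8(W), 6(W), 5(W) — all W, so L
n=14: →9(W), 7(W), 6(W) — all W, so L
n=15: →10(W), 8(W), 7(W) — all W, so L
n=16: →11(W), 9(W), 8(W) — all W, so L
n=17: →12(W), 10(W), 9(W) — all W, so L
n=18: →13(L), so W
n=19: →14(L), so W
n=20: →15(L), so W
n=21: →16(L), so W
n=22: →17(L), so W
n=23: →16(L), so W
n=24: →17(L), so W
n=25: →17(L), so W
n=26: →21(W), 19(W), 18(W) — all W, so L
n=27: →22(W), 20(W), 19(W) — all W, so L
n=28: →23(W), 21(W), 20(W) — all W, so L
n=29: →24(W), 22(W), 21(W) — all W, so L
n=30: →25(W), 23(W), 22(W) — all W, so L
n=31: →26(L), so W
n=32: →27(L), so W
n=33: →28(L), so W
n=34: →29(L), so W
n=35: →30(L), so W
n=36: →29(L), so W
n=37: →30(L), so W
n=38: →30(L), so W
n=39: →34(W), 32(W), 31(W) — all W, so L
n=40: →35(W), 33(W), 32(W) — all W, so L
n=41: →36(W), 34(W), 33(W) — all W, so L
n=42: →37(W), 35(W), 34(W) — all W, so L
n=43: →38(W), 36(W), 35(W) — all W, so L
The losing starting values of n are exactly the entries labelled L in this table (20 of them).

0, 1, 2, 3, 4, 13, 14, 15, 16, 17, 26, 27, 28, 29, 30, 39, 40, 41, 42, 43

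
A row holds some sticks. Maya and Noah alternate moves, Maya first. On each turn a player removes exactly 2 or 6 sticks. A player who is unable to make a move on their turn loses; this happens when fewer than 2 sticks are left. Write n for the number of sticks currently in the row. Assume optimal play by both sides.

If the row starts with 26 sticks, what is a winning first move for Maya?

Remove 2, leaving 24.

Build the W/L table. Terminal = L. A non-terminal position is W if it has a move to some L; otherwise it is L.
n=0: no move → L
n=1: no move → L
n=2: can move to 0, which is L ⇒ W
n=3: can move to 1, which is L ⇒ W
n=4: the only move is to 2(W), a W ⇒ L
n=5: the only move is to 3(W), a W ⇒ L
n=6: can move to 4, which is L ⇒ W
n=7: can move to 5, which is L ⇒ W
n=8: moves to 6(W), 2(W); every one is W ⇒ L
n=9: moves to 7(W), 3(W); every one is W ⇒ L
n=10: can move to 8, which is L ⇒ W
n=11: can move to 9, which is L ⇒ W
n=12: moves to 10(W), 6(W); every one is W ⇒ L
n=13: moves to 11(W), 7(W); every one is W ⇒ L
n=14: can move to 12, which is L ⇒ W
n=15: can move to 13, which is L ⇒ W
n=16: moves to 14(W), 10(W); every one is W ⇒ L
n=17: moves to 15(W), 11(W); every one is W ⇒ L
n=18: can move to 16, which is L ⇒ W
n=19: can move to 17, which is L ⇒ W
n=20: moves to 18(W), 14(W); every one is W ⇒ L
n=21: moves to 19(W), 15(W); every one is W ⇒ L
n=22: can move to 20, which is L ⇒ W
n=23: can move to 21, which is L ⇒ W
n=24: moves to 22(W), 18(W); every one is W ⇒ L
n=25: moves to 23(W), 19(W); every one is W ⇒ L
n=26: can move to 24, which is L ⇒ W
From 26, the L positions reachable in one move are: 24, 20. Any move reaching one of these is winning.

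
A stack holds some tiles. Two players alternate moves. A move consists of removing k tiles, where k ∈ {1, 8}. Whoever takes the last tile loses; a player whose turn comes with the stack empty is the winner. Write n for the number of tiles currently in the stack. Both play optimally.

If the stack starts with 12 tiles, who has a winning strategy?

Compute win/loss labels from the base case upward. A position with no move is W. Any other position is W if it can reach an L in one move, else L.
n=0: no move; the opponent has just taken the last tile and therefore loses → W
n=1: only reaches 0(W), which is W → L
n=2: reaches L-position 1 → W
n=3: only reaches 2(W), which is W → L
n=4: reaches L-position 3 → W
n=5: only reaches 4(W), which is W → L
n=6: reaches L-position 5 → W
n=7: only reaches 6(W), which is W → L
n=8: reaches L-position 7 → W
n=9: reaches L-position 1 → W
n=10: only reaches 9(W), 2(W), all W → L
n=11: reaches L-position 10 → W
n=12: only reaches 11(W), 4(W), all W → L
Every move from 12 reaches a W position, so the mover loses.

The second player wins.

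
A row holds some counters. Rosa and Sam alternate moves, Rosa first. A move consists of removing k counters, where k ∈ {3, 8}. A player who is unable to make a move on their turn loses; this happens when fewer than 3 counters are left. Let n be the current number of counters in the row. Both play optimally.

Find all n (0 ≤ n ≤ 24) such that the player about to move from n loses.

Classify positions by backward induction: terminal positions (no move available) are L. From any other position, the mover wins iff some move reaches an L.
n=0: no move → L
n=1: no move → L
n=2: no move → L
n=3: can move to 0, which is L ⇒ W
n=4: can move to 1, which is L ⇒ W
n=5: can move to 2, which is L ⇒ W
n=6: the only move is to 3(W), a W ⇒ L
n=7: the only move is to 4(W), a W ⇒ L
n=8: can move to 0, which is L ⇒ W
n=9: can move to 6, which is L ⇒ W
n=10: can move to 7, which is L ⇒ W
n=11: moves to 8(W), 3(W); every one is W ⇒ L
n=12: moves to 9(W), 4(W); every one is W ⇒ L
n=13: moves to 10(W), 5(W); every one is W ⇒ L
n=14: can move to 11, which is L ⇒ W
n=15: can move to 12, which is L ⇒ W
n=16: can move to 13, which is L ⇒ W
n=17: moves to 14(W), 9(W); every one is W ⇒ L
n=18: moves to 15(W), 10(W); every one is W ⇒ L
n=19: can move to 11, which is L ⇒ W
n=20: can move to 17, which is L ⇒ W
n=21: can move to 18, which is L ⇒ W
n=22: moves to 19(W), 14(W); every one is W ⇒ L
n=23: moves to 20(W), 15(W); every one is W ⇒ L
n=24: moves to 21(W), 16(W); every one is W ⇒ L
Reading off the rows marked L gives the requested list; there are 13 such values of n.

0, 1, 2, 6, 7, 11, 12, 13, 17, 18, 22, 23, 24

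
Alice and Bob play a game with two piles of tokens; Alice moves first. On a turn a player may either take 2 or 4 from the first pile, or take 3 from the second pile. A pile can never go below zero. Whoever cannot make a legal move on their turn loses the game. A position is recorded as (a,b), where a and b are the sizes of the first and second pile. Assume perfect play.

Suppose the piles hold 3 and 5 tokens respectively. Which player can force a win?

Bob wins.

Positions with no move are L. A position that does have a move is losing for the player to move precisely when every available move leads to a winning position for the opponent. Fill in the labels:
No move ever increases a pile, so every position that can arise here has a ≤ 3 and b ≤ 5; it is enough to label the cells with 0 ≤ a ≤ 3 and 0 ≤ b ≤ 5.
Every move lowers a or b (never raises either), so fill the grid row by row in increasing a, and left to right within a row: each cell's successors are then already labelled.
      b=0  b=1  b=2  b=3  b=4  b=5
a=0:    L    L    L    W    W    W
a=1:    L    L    L    W    W    W
a=2:    W    W    W    L    L    L
a=3:    W    W    W    L    L    L
Cells with no legal move (terminal, hence L): (0,0), (0,1), (0,2), (1,0), (1,1), (1,2).
The remaining L cells, each justified by listing all of its moves:
(2,3): moves to (0,3)(W), (2,0)(W); every one is W ⇒ L
(2,4): moves to (0,4)(W), (2,1)(W); every one is W ⇒ L
(2,5): moves to (0,5)(W), (2,2)(W); every one is W ⇒ L
(3,3): moves to (1,3)(W), (3,0)(W); every one is W ⇒ L
(3,4): moves to (1,4)(W), (3,1)(W); every one is W ⇒ L
(3,5): moves to (1,5)(W), (3,2)(W); every one is W ⇒ L
Every other cell has at least one move into one of the L cells above, so it is W.
Every move from (3,5) reaches a W position, so the mover loses.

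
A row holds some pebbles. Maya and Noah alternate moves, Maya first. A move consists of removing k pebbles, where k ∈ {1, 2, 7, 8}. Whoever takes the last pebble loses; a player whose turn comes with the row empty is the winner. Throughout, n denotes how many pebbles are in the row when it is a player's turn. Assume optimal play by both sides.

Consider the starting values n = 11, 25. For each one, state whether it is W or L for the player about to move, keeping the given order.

Use the standard recursion: the mover wins at a terminal position; elsewhere, the mover wins exactly when some move hands the opponent an L position.
n=0: no move; the opponent has just taken the last pebble and therefore loses → W
n=1: →0(W) only, which is W, so L
n=2: →1(L), so W
n=3: →1(L), so W
n=4: →3(W), 2(W) — all W, so L
n=5: →4(L), so W
n=6: →4(L), so W
n=7: →6(W), 5(W), 0(W) — all W, so L
n=8: →7(L), so W
n=9: →7(L), so W
n=10: →9(W), 8(W), 3(W), 2(W) — all W, so L
n=11: →10(L), so W
n=12: →10(L), so W
n=13: →12(W), 11(W), 6(W), 5(W) — all W, so L
n=14: →13(L), so W
n=15: →13(L), so W
n=16: →15(W), 14(W), 9(W), 8(W) — all W, so L
n=17: →16(L), so W
n=18: →16(L), so W
n=19: →18(W), 17(W), 12(W), 11(W) — all W, so L
n=20: →19(L), so W
n=21: →19(L), so W
n=22: →21(W), 20(W), 15(W), 14(W) — all W, so L
n=23: →22(L), so W
n=24: →22(L), so W
n=25: →24(W), 23(W), 18(W), 17(W) — all W, so L

11: W, 25: L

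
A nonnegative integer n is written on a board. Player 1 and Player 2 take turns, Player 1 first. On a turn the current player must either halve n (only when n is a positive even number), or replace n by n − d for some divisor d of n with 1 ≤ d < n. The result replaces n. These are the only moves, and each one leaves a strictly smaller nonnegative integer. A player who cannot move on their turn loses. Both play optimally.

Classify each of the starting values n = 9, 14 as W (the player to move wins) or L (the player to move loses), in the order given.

9: L, 14: W

Label each position W (a win for the player to move) or L (a loss). A position with no legal move is L; any other position is W exactly when some move reaches an L, and L when every move reaches a W.
n=0: no move → L
n=1: no move → L
n=2: →1(L), so W
n=3: →2(W) only, which is W, so L
n=4: →3(L), so W
n=5: →4(W) only, which is W, so L
n=6: →3(L), so W
n=7: →6(W) only, which is W, so L
n=8: →7(L), so W
n=9: →6(W), 8(W) — all W, so L
n=10: →5(L), so W
n=11: →10(W) only, which is W, so L
n=12: →9(L), so W
n=13: →12(W) only, which is W, so L
n=14: →7(L), so W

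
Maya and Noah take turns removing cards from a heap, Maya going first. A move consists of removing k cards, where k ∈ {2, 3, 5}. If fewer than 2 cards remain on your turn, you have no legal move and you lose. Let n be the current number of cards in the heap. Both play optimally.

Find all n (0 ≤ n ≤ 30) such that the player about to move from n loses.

0, 1, 7, 8, 14, 15, 21, 22, 28, 29

Label each position W (a win for the player to move) or L (a loss). A position with no legal move is L; any other position is W exactly when some move reaches an L, and L when every move reaches a W.
n=0: no move → L
n=1: no move → L
n=2: →0(L), so W
n=3: →1(L), so W
n=4: →1(L), so W
n=5: →0(L), so W
n=6: →1(L), so W
n=7: →5(W), 4(W), 2(W) — all W, so L
n=8: →6(W), 5(W), 3(W) — all W, so L
n=9: →7(L), so W
n=10: →8(L), so W
n=11: →8(L), so W
n=12: →7(L), so W
n=13: →8(L), so W
n=14: →12(W), 11(W), 9(W) — all W, so L
n=15: →13(W), 12(W), 10(W) — all W, so L
n=16: →14(L), so W
n=17: →15(L), so W
n=18: →15(L), so W
n=19: →14(L), so W
n=20: →15(L), so W
n=21: →19(W), 18(W), 16(W) — all W, so L
n=22: →20(W), 19(W), 17(W) — all W, so L
n=23: →21(L), so W
n=24: →22(L), so W
n=25: →22(L), so W
n=26: →21(L), so W
n=27: →22(L), so W
n=28: →26(W), 25(W), 23(W) — all W, so L
n=29: →27(W), 26(W), 24(W) — all W, so L
n=30: →28(L), so W
The losing starting values of n are exactly the entries labelled L in this table (10 of them).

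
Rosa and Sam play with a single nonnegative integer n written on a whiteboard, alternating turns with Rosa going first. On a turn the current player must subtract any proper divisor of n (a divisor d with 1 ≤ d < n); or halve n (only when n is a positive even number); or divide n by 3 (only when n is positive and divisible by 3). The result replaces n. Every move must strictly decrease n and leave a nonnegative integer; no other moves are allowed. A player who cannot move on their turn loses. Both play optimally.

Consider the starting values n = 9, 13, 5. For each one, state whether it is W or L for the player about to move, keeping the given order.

Work bottom-up. With no move the player to move loses. Otherwise the position is W if at least one move leads to an L position for the opponent, and L if every move leads to a W.
n=0: no move → L
n=1: no move → L
n=2: reaches L-position 1 → W
n=3: reaches L-position 1 → W
n=4: only reaches 2(W), 3(W), all W → L
n=5: reaches L-position 4 → W
n=6: reaches L-position 4 → W
n=7: only reaches 6(W), which is W → L
n=8: reaches L-position 4 → W
n=9: only reaches 3(W), 6(W), 8(W), all W → L
n=10: reaches L-position 9 → W
n=11: only reaches 10(W), which is W → L
n=12: reaches L-position 4 → W
n=13: only reaches 12(W), which is W → L

9: L, 13: L, 5: W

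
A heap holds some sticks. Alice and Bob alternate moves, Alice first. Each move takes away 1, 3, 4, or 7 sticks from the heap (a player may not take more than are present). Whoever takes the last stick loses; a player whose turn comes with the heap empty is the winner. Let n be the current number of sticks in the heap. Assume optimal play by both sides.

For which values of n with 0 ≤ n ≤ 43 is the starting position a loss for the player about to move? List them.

Classify positions by backward induction: terminal positions (no move available) are W. From any other position, the mover wins iff some move reaches an L.
n=0: no move; the opponent has just taken the last stick and therefore loses → W
n=1: L (sole option 0(W) is W)
n=2: W (go to 1, an L position)
n=3: L (options 2(W), 0(W) are all W)
n=4: W (go to 3, an L position)
n=5: W (go to 1, an L position)
n=6: W (go to 3, an L position)
n=7: W (go to 3, an L position)
n=8: W (go to 1, an L position)
n=9: L (options 8(W), 6(W), 5(W), 2(W) are all W)
n=10: W (go to 9, an L position)
n=11: L (options 10(W), 8(W), 7(W), 4(W) are all W)
n=12: W (go to 11, an L position)
n=13: W (go to 9, an L position)
n=14: W (go to 11, an L position)
n=15: W (go to 11, an L position)
n=16: W (go to 9, an L position)
n=17: L (options 16(W), 14(W), 13(W), 10(W) are all W)
n=18: W (go to 17, an L position)
n=19: L (options 18(W), 16(W), 15(W), 12(W) are all W)
n=20: W (go to 19, an L position)
n=21: W (go to 17, an L position)
n=22: W (go to 19, an L position)
n=23: W (go to 19, an L position)
n=24: W (go to 17, an L position)
n=25: L (options 24(W), 22(W), 21(W), 18(W) are all W)
n=26: W (go to 25, an L position)
n=27: L (options 26(W), 24(W), 23(W), 20(W) are all W)
n=28: W (go to 27, an L position)
n=29: W (go to 25, an L position)
n=30: W (go to 27, an L position)
n=31: W (go to 27, an L position)
n=32: W (go to 25, an L position)
n=33: L (options 32(W), 30(W), 29(W), 26(W) are all W)
n=34: W (go to 33, an L position)
n=35: L (options 34(W), 32(W), 31(W), 28(W) are all W)
n=36: W (go to 35, an L position)
n=37: W (go to 33, an L position)
n=38: W (go to 35, an L position)
n=39: W (go to 35, an L position)
n=40: W (go to 33, an L position)
n=41: L (options 40(W), 38(W), 37(W), 34(W) are all W)
n=42: W (go to 41, an L position)
n=43: L (options 42(W), 40(W), 39(W), 36(W) are all W)
The losing starting values of n are exactly the entries labelled L in this table (12 of them).

1, 3, 9, 11, 17, 19, 25, 27, 33, 35, 41, 43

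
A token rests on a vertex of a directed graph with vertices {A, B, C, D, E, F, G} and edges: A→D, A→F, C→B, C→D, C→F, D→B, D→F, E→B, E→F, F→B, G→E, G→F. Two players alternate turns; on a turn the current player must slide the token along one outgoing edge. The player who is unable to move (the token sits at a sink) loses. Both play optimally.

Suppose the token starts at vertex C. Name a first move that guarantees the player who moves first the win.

Move to B.

Label each position W (a win for the player to move) or L (a loss). A position with no legal move is L; any other position is W exactly when some move reaches an L, and L when every move reaches a W.
Every edge goes from a vertex to one that appears earlier in the order B, F, D, A, C, E, G, so processing vertices in that order labels each vertex after all of its successors.
B: no outgoing edge → L
F: reaches L-position B → W
D: reaches L-position B → W
A: only reaches D(W), F(W), all W → L
C: reaches L-position B → W
E: reaches L-position B → W
G: only reaches E(W), F(W), all W → L
From C, the L positions reachable in one move are: B.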